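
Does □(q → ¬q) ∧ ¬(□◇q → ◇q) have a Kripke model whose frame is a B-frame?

1. □(q → ¬q) ∧ ¬(□◇q → ◇q), w0
2. □(q → ¬q), w0
3. ¬(□◇q → ◇q), w0
4. □◇q, w0
5. ¬◇q, w0
6. q → ¬q, w0
7. ◇q, w0
8. ¬q, w0
9. q, w1
10. q → ¬q, w1
11. ◇q, w1
12. ¬q, w1
Accessibility: w0Rw0, w0Rw1, w1Rw0, w1Rw1
Branch closes: q and ¬q both at w1.
All branches of the tableau close; one closing branch shown above.

Unsatisfiable (every branch closes)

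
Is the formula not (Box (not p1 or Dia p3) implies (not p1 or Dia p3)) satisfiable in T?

1. not (Box (not p1 or Dia p3) implies (not p1 or Dia p3)), u
2. Box (not p1 or Dia p3), u
3. not (not p1 or Dia p3), u
4. p1, u
5. not Dia p3, u
6. not p1 or Dia p3, u
7. not p3, u
8. Dia p3, u
9. p3, v
10. not p1 or Dia p3, v
11. not p3, v
Accessibility: uRu, uRv, vRv
Branch closes: p3 and not p3 both at v.
Every branch closes; the branch above is one of them.

No, unsatisfiable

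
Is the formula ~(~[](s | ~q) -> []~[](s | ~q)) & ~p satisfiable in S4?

Yes, satisfiable

1. ~(~[](s | ~q) -> []~[](s | ~q)) & ~p, u
2. ~(~[](s | ~q) -> []~[](s | ~q)), u
3. ~p, u
4. ~[](s | ~q), u
5. ~[]~[](s | ~q), u
6. ~(s | ~q), v
7. ~s, v
8. q, v
9. [](s | ~q), w
10. s | ~q, w
11. ~q, w
Accessibility: uRu, uRv, uRw, vRv, wRw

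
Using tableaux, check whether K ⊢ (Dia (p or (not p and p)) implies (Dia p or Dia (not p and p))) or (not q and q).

Tableau for the negation not ((Dia (p or (not p and p)) implies (Dia p or Dia (not p and p))) or (not q and q)):
1. not ((Dia (p or (not p and p)) implies (Dia p or Dia (not p and p))) or (not q and q)), 0
2. not (Dia (p or (not p and p)) implies (Dia p or Dia (not p and p))), 0   [neg-or-rule on 1]
3. not (not q and q), 0   [neg-or-rule on 1]
4. Dia (p or (not p and p)), 0   [neg-implies-rule on 2]
5. not (Dia p or Dia (not p and p)), 0   [neg-implies-rule on 2]
6. not Dia p, 0   [neg-or-rule on 5]
7. not Dia (not p and p), 0   [neg-or-rule on 5]
8. not q, 0   [neg-and-rule on 3 (branches; this branch)]
9. p or (not p and p), 1   [Dia-rule on 4: fresh world 1, 0R1]
10. not p, 1   [neg-Dia-rule on 6 via 0R1]
11. not (not p and p), 1   [neg-Dia-rule on 7 via 0R1]
12. not p and p, 1   [or-rule on 9 (branches; this branch)]
13. p, 1   [and-rule on 12]
Accessibility: 0R1
Branch closes: p and not p both at 1.
All branches of the negation close; one closing branch shown above.

Yes, valid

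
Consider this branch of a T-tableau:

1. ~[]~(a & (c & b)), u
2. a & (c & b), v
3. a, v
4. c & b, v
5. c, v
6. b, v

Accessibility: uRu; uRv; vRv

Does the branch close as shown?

There is no literal clash: for every atom and world, at most one sign appears.

Open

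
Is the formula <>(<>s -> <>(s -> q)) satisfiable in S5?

Yes, satisfiable

1. <>(<>s -> <>(s -> q)), u
2. <>s -> <>(s -> q), v   [<>-rule on 1: fresh world v, uRv]
3. <>(s -> q), v   [->-rule on 2 (branches; this branch)]
4. s -> q, w   [<>-rule on 3: fresh world w, vRw]
5. q, w   [->-rule on 4 (branches; this branch)]
Accessibility: uRu, uRv, uRw, vRu, vRv, vRw, wRu, wRv, wRw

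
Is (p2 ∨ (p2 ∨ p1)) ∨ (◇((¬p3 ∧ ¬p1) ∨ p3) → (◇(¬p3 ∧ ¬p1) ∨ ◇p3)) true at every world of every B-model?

Valid in B

Tableau for the negation ¬((p2 ∨ (p2 ∨ p1)) ∨ (◇((¬p3 ∧ ¬p1) ∨ p3) → (◇(¬p3 ∧ ¬p1) ∨ ◇p3))):
1. ¬((p2 ∨ (p2 ∨ p1)) ∨ (◇((¬p3 ∧ ¬p1) ∨ p3) → (◇(¬p3 ∧ ¬p1) ∨ ◇p3))), u
2. ¬(p2 ∨ (p2 ∨ p1)), u   [¬∨-rule on 1]
3. ¬(◇((¬p3 ∧ ¬p1) ∨ p3) → (◇(¬p3 ∧ ¬p1) ∨ ◇p3)), u   [¬∨-rule on 1]
4. ¬p2, u   [¬∨-rule on 2]
5. ¬(p2 ∨ p1), u   [¬∨-rule on 2]
6. ◇((¬p3 ∧ ¬p1) ∨ p3), u   [¬→-rule on 3]
7. ¬(◇(¬p3 ∧ ¬p1) ∨ ◇p3), u   [¬→-rule on 3]
8. ¬p1, u   [¬∨-rule on 5]
9. ¬◇(¬p3 ∧ ¬p1), u   [¬∨-rule on 7]
10. ¬◇p3, u   [¬∨-rule on 7]
11. ¬(¬p3 ∧ ¬p1), u   [¬◇-rule on 9 via uRu]
12. ¬p3, u   [¬◇-rule on 10 via uRu]
13. p1, u   [¬∧-rule on 11 (branches; this branch)]
Accessibility: uRu
Branch closes: p1 and ¬p1 both at u.
Every branch of the negation's tableau closes; the branch above is one of them.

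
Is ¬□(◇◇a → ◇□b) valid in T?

No, not valid

Tableau for the negation □(◇◇a → ◇□b):
1. □(◇◇a → ◇□b), u
2. ◇◇a → ◇□b, u
3. ◇□b, u
4. □b, v
5. ◇◇a → ◇□b, v
6. b, v
7. ◇□b, v
8. □b, w
9. b, w
Accessibility: uRu, uRv, vRv, vRw, wRw
The negation has an open branch (countermodel exists).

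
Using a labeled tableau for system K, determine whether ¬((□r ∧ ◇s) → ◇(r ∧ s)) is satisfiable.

1. ¬((□r ∧ ◇s) → ◇(r ∧ s)), u
2. □r ∧ ◇s, u   [¬→-rule on 1]
3. ¬◇(r ∧ s), u   [¬→-rule on 1]
4. □r, u   [∧-rule on 2]
5. ◇s, u   [∧-rule on 2]
6. s, v   [◇-rule on 5: fresh world v, uRv]
7. ¬(r ∧ s), v   [¬◇-rule on 3 via uRv]
8. r, v   [□-rule on 4 via uRv]
9. ¬s, v   [¬∧-rule on 7 (branches; this branch)]
Accessibility: uRv
Branch closes: s and ¬s both at v.
(One branch shown.) All branches close.

Unsatisfiable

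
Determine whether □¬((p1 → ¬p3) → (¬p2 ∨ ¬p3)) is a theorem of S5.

Invalid (countermodel exists)

Tableau for the negation ¬□¬((p1 → ¬p3) → (¬p2 ∨ ¬p3)):
1. ¬□¬((p1 → ¬p3) → (¬p2 ∨ ¬p3)), w0
2. (p1 → ¬p3) → (¬p2 ∨ ¬p3), w1
3. ¬p2 ∨ ¬p3, w1
4. ¬p3, w1
Accessibility: w0Rw0, w0Rw1, w1Rw0, w1Rw1
The negation has an open branch (countermodel exists).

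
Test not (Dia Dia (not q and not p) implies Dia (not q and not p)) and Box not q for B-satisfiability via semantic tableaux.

Satisfiable (open branch found)

1. not (Dia Dia (not q and not p) implies Dia (not q and not p)) and Box not q, u
2. not (Dia Dia (not q and not p) implies Dia (not q and not p)), u
3. Box not q, u
4. Dia Dia (not q and not p), u
5. not Dia (not q and not p), u
6. not q, u
7. not (not q and not p), u
8. p, u
9. Dia (not q and not p), v
10. not q, v
11. not (not q and not p), v
12. p, v
13. not q and not p, w
14. not q, w
15. not p, w
Accessibility: uRu, uRv, vRu, vRv, vRw, wRv, wRw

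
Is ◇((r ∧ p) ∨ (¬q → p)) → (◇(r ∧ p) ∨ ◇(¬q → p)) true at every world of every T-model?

Tableau for the negation ¬(◇((r ∧ p) ∨ (¬q → p)) → (◇(r ∧ p) ∨ ◇(¬q → p))):
1. ¬(◇((r ∧ p) ∨ (¬q → p)) → (◇(r ∧ p) ∨ ◇(¬q → p))), 0
2. ◇((r ∧ p) ∨ (¬q → p)), 0
3. ¬(◇(r ∧ p) ∨ ◇(¬q → p)), 0
4. ¬◇(r ∧ p), 0
5. ¬◇(¬q → p), 0
6. ¬(r ∧ p), 0
7. ¬(¬q → p), 0
8. ¬q, 0
9. ¬p, 0
10. (r ∧ p) ∨ (¬q → p), 1
11. ¬(r ∧ p), 1
12. ¬(¬q → p), 1
13. ¬q, 1
14. ¬p, 1
15. ¬q → p, 1
16. p, 1
Accessibility: 0R0, 0R1, 1R1
Branch closes: p and ¬p both at 1.
Every branch of the negation's tableau closes; the branch above is one of them.

Valid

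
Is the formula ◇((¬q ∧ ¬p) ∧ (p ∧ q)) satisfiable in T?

Unsatisfiable

1. ◇((¬q ∧ ¬p) ∧ (p ∧ q)), 0
2. (¬q ∧ ¬p) ∧ (p ∧ q), 1   [◇-rule on 1: fresh world 1, 0R1]
3. ¬q ∧ ¬p, 1   [∧-rule on 2]
4. p ∧ q, 1   [∧-rule on 2]
5. ¬q, 1   [∧-rule on 3]
6. ¬p, 1   [∧-rule on 3]
7. p, 1   [∧-rule on 4]
8. q, 1   [∧-rule on 4]
Accessibility: 0R0, 0R1, 1R1
Branch closes: p and ¬p both at 1.
Every branch closes; the branch above is one of them.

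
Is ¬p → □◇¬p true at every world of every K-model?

Tableau for the negation ¬(¬p → □◇¬p):
1. ¬(¬p → □◇¬p), 0
2. ¬p, 0   [¬→-rule on 1]
3. ¬□◇¬p, 0   [¬→-rule on 1]
4. ¬◇¬p, 1   [¬□-rule on 3: fresh world 1, 0R1]
Accessibility: 0R1
The negation has an open branch (countermodel exists).

Invalid (countermodel exists)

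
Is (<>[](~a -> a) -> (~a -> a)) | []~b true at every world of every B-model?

Tableau for the negation ~((<>[](~a -> a) -> (~a -> a)) | []~b):
1. ~((<>[](~a -> a) -> (~a -> a)) | []~b), u
2. ~(<>[](~a -> a) -> (~a -> a)), u
3. ~[]~b, u
4. <>[](~a -> a), u
5. ~(~a -> a), u
6. ~a, u
7. b, v
8. [](~a -> a), w
9. ~a -> a, u
10. ~a -> a, w
11. a, u
Accessibility: uRu, uRv, uRw, vRu, vRv, wRu, wRw
Branch closes: a and ~a both at u.
All branches of the negation close; one closing branch shown above.

Valid in B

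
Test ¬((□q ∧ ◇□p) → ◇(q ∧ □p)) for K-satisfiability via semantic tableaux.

1. ¬((□q ∧ ◇□p) → ◇(q ∧ □p)), 0
2. □q ∧ ◇□p, 0
3. ¬◇(q ∧ □p), 0
4. □q, 0
5. ◇□p, 0
6. □p, 1
7. ¬(q ∧ □p), 1
8. q, 1
9. ¬□p, 1
10. ¬p, 2
11. p, 2
Accessibility: 0R1, 1R2
Branch closes: p and ¬p both at 2.
(One branch shown.) All branches close.

Unsatisfiable (every branch closes)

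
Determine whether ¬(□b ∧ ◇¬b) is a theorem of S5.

Yes, valid

Tableau for the negation □b ∧ ◇¬b:
1. □b ∧ ◇¬b, u
2. □b, u
3. ◇¬b, u
4. b, u
5. ¬b, v
6. b, v
Accessibility: uRu, uRv, vRu, vRv
Branch closes: b and ¬b both at v.
All branches of the negation close; one closing branch shown above.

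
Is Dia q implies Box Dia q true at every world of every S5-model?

Tableau for the negation not (Dia q implies Box Dia q):
1. not (Dia q implies Box Dia q), w0
2. Dia q, w0   [neg-implies-rule on 1]
3. not Box Dia q, w0   [neg-implies-rule on 1]
4. q, w1   [Dia-rule on 2: fresh world w1, w0Rw1]
5. not Dia q, w2   [neg-Box-rule on 3: fresh world w2, w0Rw2]
6. not q, w0   [neg-Dia-rule on 5 via w2Rw0]
7. not q, w1   [neg-Dia-rule on 5 via w2Rw1]
Accessibility: w0Rw0, w0Rw1, w0Rw2, w1Rw0, w1Rw1, w1Rw2, w2Rw0, w2Rw1, w2Rw2
Branch closes: q and not q both at w1.
All branches of the negation close; one closing branch shown above.

Yes, valid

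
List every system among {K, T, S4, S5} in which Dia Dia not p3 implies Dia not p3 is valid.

S4, S5

S4-tableau for the negation not (Dia Dia not p3 implies Dia not p3):
1. not (Dia Dia not p3 implies Dia not p3), 0
2. Dia Dia not p3, 0
3. not Dia not p3, 0
4. p3, 0
5. Dia not p3, 1
6. p3, 1
7. not p3, 2
8. p3, 2
Accessibility: 0R0, 0R1, 0R2, 1R1, 1R2, 2R2
Branch closes: p3 and not p3 both at 2.
Every branch closes (one shown): valid in S4, hence also in S5 (every theorem of S4 is a theorem of S5).
T-tableau for the negation not (Dia Dia not p3 implies Dia not p3):
1. not (Dia Dia not p3 implies Dia not p3), 0
2. Dia Dia not p3, 0
3. not Dia not p3, 0
4. p3, 0
5. Dia not p3, 1
6. p3, 1
7. not p3, 2
Accessibility: 0R0, 0R1, 1R1, 1R2, 2R2
Complete open branch: countermodel on a T-frame, so not valid in T, nor in K (the same frame is also a K-frame).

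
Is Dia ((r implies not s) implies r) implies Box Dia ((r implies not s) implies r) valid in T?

No, not valid

Tableau for the negation not (Dia ((r implies not s) implies r) implies Box Dia ((r implies not s) implies r)):
1. not (Dia ((r implies not s) implies r) implies Box Dia ((r implies not s) implies r)), 0
2. Dia ((r implies not s) implies r), 0
3. not Box Dia ((r implies not s) implies r), 0
4. (r implies not s) implies r, 1
5. r, 1
6. not Dia ((r implies not s) implies r), 2
7. not ((r implies not s) implies r), 2
8. r implies not s, 2
9. not r, 2
10. not s, 2
Accessibility: 0R0, 0R1, 0R2, 1R1, 2R2
The negation has an open branch (countermodel exists).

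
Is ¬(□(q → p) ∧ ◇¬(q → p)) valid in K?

Tableau for the negation □(q → p) ∧ ◇¬(q → p):
1. □(q → p) ∧ ◇¬(q → p), u
2. □(q → p), u
3. ◇¬(q → p), u
4. ¬(q → p), v
5. q, v
6. ¬p, v
7. q → p, v
8. p, v
Accessibility: uRv
Branch closes: p and ¬p both at v.
All branches of the negation close; one closing branch shown above.

Valid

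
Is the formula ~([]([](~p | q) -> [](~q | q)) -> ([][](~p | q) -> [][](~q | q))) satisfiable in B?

Unsatisfiable

1. ~([]([](~p | q) -> [](~q | q)) -> ([][](~p | q) -> [][](~q | q))), 0
2. []([](~p | q) -> [](~q | q)), 0
3. ~([][](~p | q) -> [][](~q | q)), 0
4. [][](~p | q), 0
5. ~[][](~q | q), 0
6. [](~p | q) -> [](~q | q), 0
7. [](~p | q), 0
8. ~p | q, 0
9. ~[](~p | q), 0
10. q, 0
11. ~[](~q | q), 1
12. [](~p | q) -> [](~q | q), 1
13. [](~p | q), 1
14. ~p | q, 1
15. [](~q | q), 1
16. ~q | q, 0
17. ~q | q, 1
18. q, 1
19. ~(~p | q), 2
20. p, 2
21. ~q, 2
22. [](~p | q) -> [](~q | q), 2
23. [](~p | q), 2
24. ~p | q, 2
25. [](~q | q), 2
26. ~q | q, 2
27. q, 2
Accessibility: 0R0, 0R1, 0R2, 1R0, 1R1, 2R0, 2R2
Branch closes: q and ~q both at 2.
Every branch closes; the branch above is one of them.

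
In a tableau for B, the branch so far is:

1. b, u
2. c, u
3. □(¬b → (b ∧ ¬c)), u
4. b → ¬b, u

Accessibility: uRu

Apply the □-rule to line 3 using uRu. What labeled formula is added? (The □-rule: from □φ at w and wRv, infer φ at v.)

¬b → (b ∧ ¬c), u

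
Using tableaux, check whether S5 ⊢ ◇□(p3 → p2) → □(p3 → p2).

Tableau for the negation ¬(◇□(p3 → p2) → □(p3 → p2)):
1. ¬(◇□(p3 → p2) → □(p3 → p2)), w0
2. ◇□(p3 → p2), w0
3. ¬□(p3 → p2), w0
4. □(p3 → p2), w1
5. p3 → p2, w0
6. p3 → p2, w1
7. p2, w0
8. p2, w1
9. ¬(p3 → p2), w2
10. p3, w2
11. ¬p2, w2
12. p3 → p2, w2
13. p2, w2
Accessibility: w0Rw0, w0Rw1, w0Rw2, w1Rw0, w1Rw1, w1Rw2, w2Rw0, w2Rw1, w2Rw2
Branch closes: p2 and ¬p2 both at w2.
Every branch of the negation's tableau closes; the branch above is one of them.

Yes, valid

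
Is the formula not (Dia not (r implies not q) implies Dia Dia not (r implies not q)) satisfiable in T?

1. not (Dia not (r implies not q) implies Dia Dia not (r implies not q)), w0
2. Dia not (r implies not q), w0   [neg-implies-rule on 1]
3. not Dia Dia not (r implies not q), w0   [neg-implies-rule on 1]
4. not Dia not (r implies not q), w0   [neg-Dia-rule on 3 via w0Rw0]
5. r implies not q, w0   [neg-Dia-rule on 4 via w0Rw0]
6. not q, w0   [implies-rule on 5 (branches; this branch)]
7. not (r implies not q), w1   [Dia-rule on 2: fresh world w1, w0Rw1]
8. r, w1   [neg-implies-rule on 7]
9. q, w1   [neg-implies-rule on 7]
10. not Dia not (r implies not q), w1   [neg-Dia-rule on 3 via w0Rw1]
11. r implies not q, w1   [neg-Dia-rule on 4 via w0Rw1]
12. not q, w1   [implies-rule on 11 (branches; this branch)]
Accessibility: w0Rw0, w0Rw1, w1Rw1
Branch closes: q and not q both at w1.
(One branch shown.) All branches close.

No, unsatisfiable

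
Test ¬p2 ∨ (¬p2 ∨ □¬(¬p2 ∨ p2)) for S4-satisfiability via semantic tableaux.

1. ¬p2 ∨ (¬p2 ∨ □¬(¬p2 ∨ p2)), u
2. ¬p2 ∨ □¬(¬p2 ∨ p2), u
3. ¬p2, u
Accessibility: uRu

Satisfiable (open branch found)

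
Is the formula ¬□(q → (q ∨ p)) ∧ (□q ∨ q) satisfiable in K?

1. ¬□(q → (q ∨ p)) ∧ (□q ∨ q), 0
2. ¬□(q → (q ∨ p)), 0
3. □q ∨ q, 0
4. q, 0
5. ¬(q → (q ∨ p)), 1
6. q, 1
7. ¬(q ∨ p), 1
8. ¬q, 1
9. ¬p, 1
Accessibility: 0R1
Branch closes: q and ¬q both at 1.
All branches of the tableau close; one closing branch shown above.

Unsatisfiable (every branch closes)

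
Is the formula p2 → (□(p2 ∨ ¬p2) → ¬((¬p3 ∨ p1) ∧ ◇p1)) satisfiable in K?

1. p2 → (□(p2 ∨ ¬p2) → ¬((¬p3 ∨ p1) ∧ ◇p1)), u
2. □(p2 ∨ ¬p2) → ¬((¬p3 ∨ p1) ∧ ◇p1), u
3. ¬((¬p3 ∨ p1) ∧ ◇p1), u
4. ¬◇p1, u

Yes, satisfiable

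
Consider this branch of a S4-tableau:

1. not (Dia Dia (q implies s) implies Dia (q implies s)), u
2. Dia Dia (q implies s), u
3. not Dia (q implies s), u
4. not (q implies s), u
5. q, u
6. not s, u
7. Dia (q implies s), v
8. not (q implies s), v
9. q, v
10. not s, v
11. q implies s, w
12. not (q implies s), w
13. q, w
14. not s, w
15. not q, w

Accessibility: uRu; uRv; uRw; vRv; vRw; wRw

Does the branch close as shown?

Both q and not q appear at w.

Yes, closed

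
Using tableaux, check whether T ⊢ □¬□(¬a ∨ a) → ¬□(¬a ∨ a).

Valid in T

Tableau for the negation ¬(□¬□(¬a ∨ a) → ¬□(¬a ∨ a)):
1. ¬(□¬□(¬a ∨ a) → ¬□(¬a ∨ a)), 0
2. □¬□(¬a ∨ a), 0
3. □(¬a ∨ a), 0
4. ¬□(¬a ∨ a), 0
5. ¬a ∨ a, 0
6. a, 0
7. ¬(¬a ∨ a), 1
8. a, 1
9. ¬a, 1
Accessibility: 0R0, 0R1, 1R1
Branch closes: a and ¬a both at 1.
All branches of the negation close; one closing branch shown above.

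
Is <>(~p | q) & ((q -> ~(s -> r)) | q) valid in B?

Tableau for the negation ~(<>(~p | q) & ((q -> ~(s -> r)) | q)):
1. ~(<>(~p | q) & ((q -> ~(s -> r)) | q)), w0
2. ~<>(~p | q), w0
3. ~(~p | q), w0
4. p, w0
5. ~q, w0
Accessibility: w0Rw0
The negation has an open branch (countermodel exists).

No, not valid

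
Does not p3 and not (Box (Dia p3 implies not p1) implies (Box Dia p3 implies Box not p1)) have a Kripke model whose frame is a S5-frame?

Unsatisfiable

1. not p3 and not (Box (Dia p3 implies not p1) implies (Box Dia p3 implies Box not p1)), u
2. not p3, u   [and-rule on 1]
3. not (Box (Dia p3 implies not p1) implies (Box Dia p3 implies Box not p1)), u   [and-rule on 1]
4. Box (Dia p3 implies not p1), u   [neg-implies-rule on 3]
5. not (Box Dia p3 implies Box not p1), u   [neg-implies-rule on 3]
6. Box Dia p3, u   [neg-implies-rule on 5]
7. not Box not p1, u   [neg-implies-rule on 5]
8. Dia p3 implies not p1, u   [Box-rule on 4 via uRu]
9. Dia p3, u   [Box-rule on 6 via uRu]
10. not p1, u   [implies-rule on 8 (branches; this branch)]
11. p1, v   [neg-Box-rule on 7: fresh world v, uRv]
12. Dia p3 implies not p1, v   [Box-rule on 4 via uRv]
13. Dia p3, v   [Box-rule on 6 via uRv]
14. not Dia p3, v   [implies-rule on 12 (branches; this branch)]
15. not p3, v   [neg-Dia-rule on 14 via vRv]
16. p3, w   [Dia-rule on 9: fresh world w, uRw]
17. Dia p3 implies not p1, w   [Box-rule on 4 via uRw]
18. Dia p3, w   [Box-rule on 6 via uRw]
19. not p3, w   [neg-Dia-rule on 14 via vRw]
Accessibility: uRu, uRv, uRw, vRu, vRv, vRw, wRu, wRv, wRw
Branch closes: p3 and not p3 both at w.
Every branch closes; the branch above is one of them.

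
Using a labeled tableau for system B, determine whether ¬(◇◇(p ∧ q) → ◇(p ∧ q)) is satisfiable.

Satisfiable (open branch found)

1. ¬(◇◇(p ∧ q) → ◇(p ∧ q)), u
2. ◇◇(p ∧ q), u
3. ¬◇(p ∧ q), u
4. ¬(p ∧ q), u
5. ¬q, u
6. ◇(p ∧ q), v
7. ¬(p ∧ q), v
8. ¬q, v
9. p ∧ q, w
10. p, w
11. q, w
Accessibility: uRu, uRv, vRu, vRv, vRw, wRv, wRw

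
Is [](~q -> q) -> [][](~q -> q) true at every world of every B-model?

Tableau for the negation ~([](~q -> q) -> [][](~q -> q)):
1. ~([](~q -> q) -> [][](~q -> q)), 0
2. [](~q -> q), 0
3. ~[][](~q -> q), 0
4. ~q -> q, 0
5. q, 0
6. ~[](~q -> q), 1
7. ~q -> q, 1
8. q, 1
9. ~(~q -> q), 2
10. ~q, 2
Accessibility: 0R0, 0R1, 1R0, 1R1, 1R2, 2R1, 2R2
The negation has an open branch (countermodel exists).

No, not valid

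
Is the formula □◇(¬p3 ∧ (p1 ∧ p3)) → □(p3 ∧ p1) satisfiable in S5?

Yes, satisfiable

1. □◇(¬p3 ∧ (p1 ∧ p3)) → □(p3 ∧ p1), 0
2. □(p3 ∧ p1), 0   [→-rule on 1 (branches; this branch)]
3. p3 ∧ p1, 0   [□-rule on 2 via 0R0]
4. p3, 0   [∧-rule on 3]
5. p1, 0   [∧-rule on 3]
Accessibility: 0R0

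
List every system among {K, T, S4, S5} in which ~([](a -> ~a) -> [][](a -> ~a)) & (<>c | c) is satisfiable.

K, T

S4-tableau for the formula:
1. ~([](a -> ~a) -> [][](a -> ~a)) & (<>c | c), w0
2. ~([](a -> ~a) -> [][](a -> ~a)), w0
3. <>c | c, w0
4. [](a -> ~a), w0
5. ~[][](a -> ~a), w0
6. a -> ~a, w0
7. <>c, w0
8. ~a, w0
9. ~[](a -> ~a), w1
10. a -> ~a, w1
11. ~a, w1
12. c, w2
13. a -> ~a, w2
14. ~a, w2
15. ~(a -> ~a), w3
16. a, w3
17. a -> ~a, w3
18. ~a, w3
Accessibility: w0Rw0, w0Rw1, w0Rw2, w0Rw3, w1Rw1, w1Rw3, w2Rw2, w3Rw3
Branch closes: a and ~a both at w3.
Every branch closes (one shown): unsatisfiable in S4, hence also in S5 (every S5-frame is an S4-frame).
T-tableau for the formula:
1. ~([](a -> ~a) -> [][](a -> ~a)) & (<>c | c), w0
2. ~([](a -> ~a) -> [][](a -> ~a)), w0
3. <>c | c, w0
4. [](a -> ~a), w0
5. ~[][](a -> ~a), w0
6. a -> ~a, w0
7. c, w0
8. ~a, w0
9. ~[](a -> ~a), w1
10. a -> ~a, w1
11. ~a, w1
12. ~(a -> ~a), w2
13. a, w2
Accessibility: w0Rw0, w0Rw1, w1Rw1, w1Rw2, w2Rw2
Complete open branch: satisfiable in T, hence also in K (this T-model is also a K-model).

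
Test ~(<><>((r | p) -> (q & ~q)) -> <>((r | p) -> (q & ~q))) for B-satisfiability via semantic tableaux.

Satisfiable (open branch found)

1. ~(<><>((r | p) -> (q & ~q)) -> <>((r | p) -> (q & ~q))), 0
2. <><>((r | p) -> (q & ~q)), 0
3. ~<>((r | p) -> (q & ~q)), 0
4. ~((r | p) -> (q & ~q)), 0
5. r | p, 0
6. ~(q & ~q), 0
7. p, 0
8. q, 0
9. <>((r | p) -> (q & ~q)), 1
10. ~((r | p) -> (q & ~q)), 1
11. r | p, 1
12. ~(q & ~q), 1
13. p, 1
14. q, 1
15. (r | p) -> (q & ~q), 2
16. ~(r | p), 2
17. ~r, 2
18. ~p, 2
Accessibility: 0R0, 0R1, 1R0, 1R1, 1R2, 2R1, 2R2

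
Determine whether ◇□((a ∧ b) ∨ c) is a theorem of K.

Tableau for the negation ¬◇□((a ∧ b) ∨ c):
1. ¬◇□((a ∧ b) ∨ c), u
The negation has an open branch (countermodel exists).

Not valid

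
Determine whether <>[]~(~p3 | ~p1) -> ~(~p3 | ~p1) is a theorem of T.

Tableau for the negation ~(<>[]~(~p3 | ~p1) -> ~(~p3 | ~p1)):
1. ~(<>[]~(~p3 | ~p1) -> ~(~p3 | ~p1)), 0
2. <>[]~(~p3 | ~p1), 0
3. ~p3 | ~p1, 0
4. ~p1, 0
5. []~(~p3 | ~p1), 1
6. ~(~p3 | ~p1), 1
7. p3, 1
8. p1, 1
Accessibility: 0R0, 0R1, 1R1
The negation has an open branch (countermodel exists).

Not valid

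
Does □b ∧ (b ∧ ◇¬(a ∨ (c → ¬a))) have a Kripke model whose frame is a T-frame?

1. □b ∧ (b ∧ ◇¬(a ∨ (c → ¬a))), 0
2. □b, 0
3. b ∧ ◇¬(a ∨ (c → ¬a)), 0
4. b, 0
5. ◇¬(a ∨ (c → ¬a)), 0
6. ¬(a ∨ (c → ¬a)), 1
7. ¬a, 1
8. ¬(c → ¬a), 1
9. c, 1
10. a, 1
Accessibility: 0R0, 0R1, 1R1
Branch closes: a and ¬a both at 1.
All branches of the tableau close; one closing branch shown above.

Unsatisfiable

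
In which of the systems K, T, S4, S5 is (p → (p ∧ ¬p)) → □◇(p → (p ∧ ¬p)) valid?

S5

S5-tableau for the negation ¬((p → (p ∧ ¬p)) → □◇(p → (p ∧ ¬p))):
1. ¬((p → (p ∧ ¬p)) → □◇(p → (p ∧ ¬p))), u
2. p → (p ∧ ¬p), u
3. ¬□◇(p → (p ∧ ¬p)), u
4. ¬p, u
5. ¬◇(p → (p ∧ ¬p)), v
6. ¬(p → (p ∧ ¬p)), u
7. p, u
8. ¬(p ∧ ¬p), u
Accessibility: uRu, uRv, vRu, vRv
Branch closes: p and ¬p both at u.
Every branch closes (one shown): valid in S5.
S4-tableau for the negation ¬((p → (p ∧ ¬p)) → □◇(p → (p ∧ ¬p))):
1. ¬((p → (p ∧ ¬p)) → □◇(p → (p ∧ ¬p))), u
2. p → (p ∧ ¬p), u
3. ¬□◇(p → (p ∧ ¬p)), u
4. ¬p, u
5. ¬◇(p → (p ∧ ¬p)), v
6. ¬(p → (p ∧ ¬p)), v
7. p, v
8. ¬(p ∧ ¬p), v
Accessibility: uRu, uRv, vRv
Complete open branch: countermodel on an S4-frame, so not valid in S4, nor in K, T (the same frame is also a K-frame and a T-frame).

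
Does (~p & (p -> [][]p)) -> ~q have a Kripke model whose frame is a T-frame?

Yes, satisfiable

1. (~p & (p -> [][]p)) -> ~q, u
2. ~q, u
Accessibility: uRu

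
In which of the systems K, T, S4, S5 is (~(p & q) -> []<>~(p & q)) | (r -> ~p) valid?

S5

S4-tableau for the negation ~((~(p & q) -> []<>~(p & q)) | (r -> ~p)):
1. ~((~(p & q) -> []<>~(p & q)) | (r -> ~p)), w0
2. ~(~(p & q) -> []<>~(p & q)), w0   [~|-rule on 1]
3. ~(r -> ~p), w0   [~|-rule on 1]
4. ~(p & q), w0   [~->-rule on 2]
5. ~[]<>~(p & q), w0   [~->-rule on 2]
6. r, w0   [~->-rule on 3]
7. p, w0   [~->-rule on 3]
8. ~q, w0   [~&-rule on 4 (branches; this branch)]
9. ~<>~(p & q), w1   [~[]-rule on 5: fresh world w1, w0Rw1]
10. p & q, w1   [~<>-rule on 9 via w1Rw1]
11. p, w1   [&-rule on 10]
12. q, w1   [&-rule on 10]
Accessibility: w0Rw0, w0Rw1, w1Rw1
Complete open branch: countermodel on an S4-frame, so not valid in S4, nor in K, T (the same frame is also a K-frame and a T-frame).
S5-tableau for the negation ~((~(p & q) -> []<>~(p & q)) | (r -> ~p)):
1. ~((~(p & q) -> []<>~(p & q)) | (r -> ~p)), w0
2. ~(~(p & q) -> []<>~(p & q)), w0   [~|-rule on 1]
3. ~(r -> ~p), w0   [~|-rule on 1]
4. ~(p & q), w0   [~->-rule on 2]
5. ~[]<>~(p & q), w0   [~->-rule on 2]
6. r, w0   [~->-rule on 3]
7. p, w0   [~->-rule on 3]
8. ~q, w0   [~&-rule on 4 (branches; this branch)]
9. ~<>~(p & q), w1   [~[]-rule on 5: fresh world w1, w0Rw1]
10. p & q, w0   [~<>-rule on 9 via w1Rw0]
11. q, w0   [&-rule on 10]
Accessibility: w0Rw0, w0Rw1, w1Rw0, w1Rw1
Branch closes: q and ~q both at w0.
Every branch closes (one shown): valid in S5.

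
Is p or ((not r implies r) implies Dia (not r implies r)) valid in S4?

Valid in S4

Tableau for the negation not (p or ((not r implies r) implies Dia (not r implies r))):
1. not (p or ((not r implies r) implies Dia (not r implies r))), u
2. not p, u
3. not ((not r implies r) implies Dia (not r implies r)), u
4. not r implies r, u
5. not Dia (not r implies r), u
6. not (not r implies r), u
7. not r, u
8. r, u
Accessibility: uRu
Branch closes: r and not r both at u.
Every branch of the negation's tableau closes; the branch above is one of them.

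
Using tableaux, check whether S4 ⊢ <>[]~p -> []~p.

No, not valid

Tableau for the negation ~(<>[]~p -> []~p):
1. ~(<>[]~p -> []~p), u
2. <>[]~p, u
3. ~[]~p, u
4. []~p, v
5. ~p, v
6. p, w
Accessibility: uRu, uRv, uRw, vRv, wRw
The negation has an open branch (countermodel exists).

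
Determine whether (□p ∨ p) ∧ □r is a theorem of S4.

Invalid (countermodel exists)

Tableau for the negation ¬((□p ∨ p) ∧ □r):
1. ¬((□p ∨ p) ∧ □r), u
2. ¬□r, u
3. ¬r, v
Accessibility: uRu, uRv, vRv
The negation has an open branch (countermodel exists).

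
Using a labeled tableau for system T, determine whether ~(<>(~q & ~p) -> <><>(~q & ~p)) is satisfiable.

Unsatisfiable (every branch closes)

1. ~(<>(~q & ~p) -> <><>(~q & ~p)), u
2. <>(~q & ~p), u
3. ~<><>(~q & ~p), u
4. ~<>(~q & ~p), u
5. ~(~q & ~p), u
6. p, u
7. ~q & ~p, v
8. ~q, v
9. ~p, v
10. ~<>(~q & ~p), v
11. ~(~q & ~p), v
12. p, v
Accessibility: uRu, uRv, vRv
Branch closes: p and ~p both at v.
All branches of the tableau close; one closing branch shown above.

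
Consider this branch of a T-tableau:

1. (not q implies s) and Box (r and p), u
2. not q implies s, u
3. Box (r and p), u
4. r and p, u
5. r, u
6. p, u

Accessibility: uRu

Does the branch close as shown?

Open

No atom appears with both signs at the same world.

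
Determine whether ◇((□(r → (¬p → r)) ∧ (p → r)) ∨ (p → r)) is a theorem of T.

Not valid

Tableau for the negation ¬◇((□(r → (¬p → r)) ∧ (p → r)) ∨ (p → r)):
1. ¬◇((□(r → (¬p → r)) ∧ (p → r)) ∨ (p → r)), w0
2. ¬((□(r → (¬p → r)) ∧ (p → r)) ∨ (p → r)), w0
3. ¬(□(r → (¬p → r)) ∧ (p → r)), w0
4. ¬(p → r), w0
5. p, w0
6. ¬r, w0
Accessibility: w0Rw0
The negation has an open branch (countermodel exists).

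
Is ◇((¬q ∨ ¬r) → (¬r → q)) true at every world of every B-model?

Tableau for the negation ¬◇((¬q ∨ ¬r) → (¬r → q)):
1. ¬◇((¬q ∨ ¬r) → (¬r → q)), w0
2. ¬((¬q ∨ ¬r) → (¬r → q)), w0
3. ¬q ∨ ¬r, w0
4. ¬(¬r → q), w0
5. ¬r, w0
6. ¬q, w0
Accessibility: w0Rw0
The negation has an open branch (countermodel exists).

No, not valid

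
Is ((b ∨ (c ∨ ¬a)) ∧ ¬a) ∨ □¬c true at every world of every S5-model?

Tableau for the negation ¬(((b ∨ (c ∨ ¬a)) ∧ ¬a) ∨ □¬c):
1. ¬(((b ∨ (c ∨ ¬a)) ∧ ¬a) ∨ □¬c), w0
2. ¬((b ∨ (c ∨ ¬a)) ∧ ¬a), w0
3. ¬□¬c, w0
4. a, w0
5. c, w1
Accessibility: w0Rw0, w0Rw1, w1Rw0, w1Rw1
The negation has an open branch (countermodel exists).

Not valid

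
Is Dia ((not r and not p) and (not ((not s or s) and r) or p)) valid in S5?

Not valid

Tableau for the negation not Dia ((not r and not p) and (not ((not s or s) and r) or p)):
1. not Dia ((not r and not p) and (not ((not s or s) and r) or p)), w0
2. not ((not r and not p) and (not ((not s or s) and r) or p)), w0   [neg-Dia-rule on 1 via w0Rw0]
3. not (not ((not s or s) and r) or p), w0   [neg-and-rule on 2 (branches; this branch)]
4. (not s or s) and r, w0   [neg-or-rule on 3]
5. not p, w0   [neg-or-rule on 3]
6. not s or s, w0   [and-rule on 4]
7. r, w0   [and-rule on 4]
8. s, w0   [or-rule on 6 (branches; this branch)]
Accessibility: w0Rw0
The negation has an open branch (countermodel exists).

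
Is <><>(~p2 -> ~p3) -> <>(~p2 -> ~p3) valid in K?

No, not valid

Tableau for the negation ~(<><>(~p2 -> ~p3) -> <>(~p2 -> ~p3)):
1. ~(<><>(~p2 -> ~p3) -> <>(~p2 -> ~p3)), u
2. <><>(~p2 -> ~p3), u   [~->-rule on 1]
3. ~<>(~p2 -> ~p3), u   [~->-rule on 1]
4. <>(~p2 -> ~p3), v   [<>-rule on 2: fresh world v, uRv]
5. ~(~p2 -> ~p3), v   [~<>-rule on 3 via uRv]
6. ~p2, v   [~->-rule on 5]
7. p3, v   [~->-rule on 5]
8. ~p2 -> ~p3, w   [<>-rule on 4: fresh world w, vRw]
9. ~p3, w   [->-rule on 8 (branches; this branch)]
Accessibility: uRv, vRw
The negation has an open branch (countermodel exists).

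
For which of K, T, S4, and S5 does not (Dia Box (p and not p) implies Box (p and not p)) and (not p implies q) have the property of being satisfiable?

K

K-tableau for the formula:
1. not (Dia Box (p and not p) implies Box (p and not p)) and (not p implies q), 0
2. not (Dia Box (p and not p) implies Box (p and not p)), 0
3. not p implies q, 0
4. Dia Box (p and not p), 0
5. not Box (p and not p), 0
6. q, 0
7. Box (p and not p), 1
8. not (p and not p), 2
9. p, 2
Accessibility: 0R1, 0R2
Complete open branch: satisfiable in K.
T-tableau for the formula:
1. not (Dia Box (p and not p) implies Box (p and not p)) and (not p implies q), 0
2. not (Dia Box (p and not p) implies Box (p and not p)), 0
3. not p implies q, 0
4. Dia Box (p and not p), 0
5. not Box (p and not p), 0
6. q, 0
7. Box (p and not p), 1
8. p and not p, 1
9. p, 1
10. not p, 1
Accessibility: 0R0, 0R1, 1R1
Branch closes: p and not p both at 1.
Every branch closes (one shown): unsatisfiable in T, hence also in S4, S5 (every S4/S5-frame is a T-frame).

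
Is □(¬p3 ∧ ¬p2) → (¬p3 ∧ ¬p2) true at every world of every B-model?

Tableau for the negation ¬(□(¬p3 ∧ ¬p2) → (¬p3 ∧ ¬p2)):
1. ¬(□(¬p3 ∧ ¬p2) → (¬p3 ∧ ¬p2)), 0
2. □(¬p3 ∧ ¬p2), 0
3. ¬(¬p3 ∧ ¬p2), 0
4. ¬p3 ∧ ¬p2, 0
5. ¬p3, 0
6. ¬p2, 0
7. p2, 0
Accessibility: 0R0
Branch closes: p2 and ¬p2 both at 0.
All branches of the negation close; one closing branch shown above.

Valid in B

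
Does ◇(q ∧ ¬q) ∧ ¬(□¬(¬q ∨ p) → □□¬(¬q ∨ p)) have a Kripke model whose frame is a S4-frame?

No, unsatisfiable

1. ◇(q ∧ ¬q) ∧ ¬(□¬(¬q ∨ p) → □□¬(¬q ∨ p)), u
2. ◇(q ∧ ¬q), u
3. ¬(□¬(¬q ∨ p) → □□¬(¬q ∨ p)), u
4. □¬(¬q ∨ p), u
5. ¬□□¬(¬q ∨ p), u
6. ¬(¬q ∨ p), u
7. q, u
8. ¬p, u
9. q ∧ ¬q, v
10. q, v
11. ¬q, v
Accessibility: uRu, uRv, vRv
Branch closes: q and ¬q both at v.
(One branch shown.) All branches close.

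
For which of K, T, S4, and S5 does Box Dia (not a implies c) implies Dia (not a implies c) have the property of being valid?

T-tableau for the negation not (Box Dia (not a implies c) implies Dia (not a implies c)):
1. not (Box Dia (not a implies c) implies Dia (not a implies c)), u
2. Box Dia (not a implies c), u
3. not Dia (not a implies c), u
4. Dia (not a implies c), u
5. not (not a implies c), u
6. not a, u
7. not c, u
8. not a implies c, v
9. Dia (not a implies c), v
10. not (not a implies c), v
11. not a, v
12. not c, v
13. c, v
Accessibility: uRu, uRv, vRv
Branch closes: c and not c both at v.
Every branch closes (one shown): valid in T, hence also in S4, S5 (every theorem of T is a theorem of S4 and S5).
K-tableau for the negation not (Box Dia (not a implies c) implies Dia (not a implies c)):
1. not (Box Dia (not a implies c) implies Dia (not a implies c)), u
2. Box Dia (not a implies c), u
3. not Dia (not a implies c), u
Complete open branch: countermodel on a K-frame, so not valid in K.

T, S4, S5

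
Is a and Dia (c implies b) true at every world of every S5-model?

Not valid

Tableau for the negation not (a and Dia (c implies b)):
1. not (a and Dia (c implies b)), u
2. not Dia (c implies b), u
3. not (c implies b), u
4. c, u
5. not b, u
Accessibility: uRu
The negation has an open branch (countermodel exists).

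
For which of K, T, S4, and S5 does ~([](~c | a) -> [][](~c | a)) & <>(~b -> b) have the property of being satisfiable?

K, T

S4-tableau for the formula:
1. ~([](~c | a) -> [][](~c | a)) & <>(~b -> b), 0
2. ~([](~c | a) -> [][](~c | a)), 0
3. <>(~b -> b), 0
4. [](~c | a), 0
5. ~[][](~c | a), 0
6. ~c | a, 0
7. a, 0
8. ~b -> b, 1
9. ~c | a, 1
10. b, 1
11. a, 1
12. ~[](~c | a), 2
13. ~c | a, 2
14. a, 2
15. ~(~c | a), 3
16. c, 3
17. ~a, 3
18. ~c | a, 3
19. a, 3
Accessibility: 0R0, 0R1, 0R2, 0R3, 1R1, 2R2, 2R3, 3R3
Branch closes: a and ~a both at 3.
Every branch closes (one shown): unsatisfiable in S4, hence also in S5 (every S5-frame is an S4-frame).
T-tableau for the formula:
1. ~([](~c | a) -> [][](~c | a)) & <>(~b -> b), 0
2. ~([](~c | a) -> [][](~c | a)), 0
3. <>(~b -> b), 0
4. [](~c | a), 0
5. ~[][](~c | a), 0
6. ~c | a, 0
7. a, 0
8. ~b -> b, 1
9. ~c | a, 1
10. b, 1
11. a, 1
12. ~[](~c | a), 2
13. ~c | a, 2
14. a, 2
15. ~(~c | a), 3
16. c, 3
17. ~a, 3
Accessibility: 0R0, 0R1, 0R2, 1R1, 2R2, 2R3, 3R3
Complete open branch: satisfiable in T, hence also in K (this T-model is also a K-model).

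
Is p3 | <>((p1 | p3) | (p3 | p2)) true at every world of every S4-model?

No, not valid

Tableau for the negation ~(p3 | <>((p1 | p3) | (p3 | p2))):
1. ~(p3 | <>((p1 | p3) | (p3 | p2))), w0
2. ~p3, w0
3. ~<>((p1 | p3) | (p3 | p2)), w0
4. ~((p1 | p3) | (p3 | p2)), w0
5. ~(p1 | p3), w0
6. ~(p3 | p2), w0
7. ~p1, w0
8. ~p2, w0
Accessibility: w0Rw0
The negation has an open branch (countermodel exists).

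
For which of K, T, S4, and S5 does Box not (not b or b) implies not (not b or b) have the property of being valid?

T, S4, S5

T-tableau for the negation not (Box not (not b or b) implies not (not b or b)):
1. not (Box not (not b or b) implies not (not b or b)), w0
2. Box not (not b or b), w0
3. not b or b, w0
4. not (not b or b), w0
5. b, w0
6. not b, w0
Accessibility: w0Rw0
Branch closes: b and not b both at w0.
Every branch closes (one shown): valid in T, hence also in S4, S5 (every theorem of T is a theorem of S4 and S5).
K-tableau for the negation not (Box not (not b or b) implies not (not b or b)):
1. not (Box not (not b or b) implies not (not b or b)), w0
2. Box not (not b or b), w0
3. not b or b, w0
4. b, w0
Complete open branch: countermodel on a K-frame, so not valid in K.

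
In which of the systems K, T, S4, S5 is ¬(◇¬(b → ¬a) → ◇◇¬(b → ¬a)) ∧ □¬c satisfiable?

K

T-tableau for the formula:
1. ¬(◇¬(b → ¬a) → ◇◇¬(b → ¬a)) ∧ □¬c, 0
2. ¬(◇¬(b → ¬a) → ◇◇¬(b → ¬a)), 0
3. □¬c, 0
4. ◇¬(b → ¬a), 0
5. ¬◇◇¬(b → ¬a), 0
6. ¬c, 0
7. ¬◇¬(b → ¬a), 0
8. b → ¬a, 0
9. ¬a, 0
10. ¬(b → ¬a), 1
11. b, 1
12. a, 1
13. ¬c, 1
14. ¬◇¬(b → ¬a), 1
15. b → ¬a, 1
16. ¬a, 1
Accessibility: 0R0, 0R1, 1R1
Branch closes: a and ¬a both at 1.
Every branch closes (one shown): unsatisfiable in T, hence also in S4, S5 (every S4/S5-frame is a T-frame).
K-tableau for the formula:
1. ¬(◇¬(b → ¬a) → ◇◇¬(b → ¬a)) ∧ □¬c, 0
2. ¬(◇¬(b → ¬a) → ◇◇¬(b → ¬a)), 0
3. □¬c, 0
4. ◇¬(b → ¬a), 0
5. ¬◇◇¬(b → ¬a), 0
6. ¬(b → ¬a), 1
7. b, 1
8. a, 1
9. ¬c, 1
10. ¬◇¬(b → ¬a), 1
Accessibility: 0R1
Complete open branch: satisfiable in K.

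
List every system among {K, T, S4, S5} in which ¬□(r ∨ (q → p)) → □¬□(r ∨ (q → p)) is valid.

S5-tableau for the negation ¬(¬□(r ∨ (q → p)) → □¬□(r ∨ (q → p))):
1. ¬(¬□(r ∨ (q → p)) → □¬□(r ∨ (q → p))), 0
2. ¬□(r ∨ (q → p)), 0   [¬→-rule on 1]
3. ¬□¬□(r ∨ (q → p)), 0   [¬→-rule on 1]
4. ¬(r ∨ (q → p)), 1   [¬□-rule on 2: fresh world 1, 0R1]
5. ¬r, 1   [¬∨-rule on 4]
6. ¬(q → p), 1   [¬∨-rule on 4]
7. q, 1   [¬→-rule on 6]
8. ¬p, 1   [¬→-rule on 6]
9. □(r ∨ (q → p)), 2   [¬□-rule on 3: fresh world 2, 0R2]
10. r ∨ (q → p), 0   [□-rule on 9 via 2R0]
11. r ∨ (q → p), 1   [□-rule on 9 via 2R1]
12. r ∨ (q → p), 2   [□-rule on 9 via 2R2]
13. q → p, 0   [∨-rule on 10 (branches; this branch)]
14. q → p, 1   [∨-rule on 11 (branches; this branch)]
15. q → p, 2   [∨-rule on 12 (branches; this branch)]
16. p, 0   [→-rule on 13 (branches; this branch)]
17. p, 1   [→-rule on 14 (branches; this branch)]
Accessibility: 0R0, 0R1, 0R2, 1R0, 1R1, 1R2, 2R0, 2R1, 2R2
Branch closes: p and ¬p both at 1.
Every branch closes (one shown): valid in S5.
S4-tableau for the negation ¬(¬□(r ∨ (q → p)) → □¬□(r ∨ (q → p))):
1. ¬(¬□(r ∨ (q → p)) → □¬□(r ∨ (q → p))), 0
2. ¬□(r ∨ (q → p)), 0   [¬→-rule on 1]
3. ¬□¬□(r ∨ (q → p)), 0   [¬→-rule on 1]
4. ¬(r ∨ (q → p)), 1   [¬□-rule on 2: fresh world 1, 0R1]
5. ¬r, 1   [¬∨-rule on 4]
6. ¬(q → p), 1   [¬∨-rule on 4]
7. q, 1   [¬→-rule on 6]
8. ¬p, 1   [¬→-rule on 6]
9. □(r ∨ (q → p)), 2   [¬□-rule on 3: fresh world 2, 0R2]
10. r ∨ (q → p), 2   [□-rule on 9 via 2R2]
11. q → p, 2   [∨-rule on 10 (branches; this branch)]
12. p, 2   [→-rule on 11 (branches; this branch)]
Accessibility: 0R0, 0R1, 0R2, 1R1, 2R2
Complete open branch: countermodel on an S4-frame, so not valid in S4, nor in K, T (the same frame is also a K-frame and a T-frame).

S5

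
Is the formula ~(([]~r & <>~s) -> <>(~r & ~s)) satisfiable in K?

No, unsatisfiable

1. ~(([]~r & <>~s) -> <>(~r & ~s)), u
2. []~r & <>~s, u
3. ~<>(~r & ~s), u
4. []~r, u
5. <>~s, u
6. ~s, v
7. ~(~r & ~s), v
8. ~r, v
9. s, v
Accessibility: uRv
Branch closes: s and ~s both at v.
(One branch shown.) All branches close.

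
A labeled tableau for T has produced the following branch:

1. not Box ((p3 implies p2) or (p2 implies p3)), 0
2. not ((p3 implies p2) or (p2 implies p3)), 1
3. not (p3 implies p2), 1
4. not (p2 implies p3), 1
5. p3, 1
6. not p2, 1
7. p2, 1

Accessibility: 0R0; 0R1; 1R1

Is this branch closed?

Both p2 and not p2 appear at 1.

Yes, closed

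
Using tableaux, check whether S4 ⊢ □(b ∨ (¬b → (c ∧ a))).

Tableau for the negation ¬□(b ∨ (¬b → (c ∧ a))):
1. ¬□(b ∨ (¬b → (c ∧ a))), 0
2. ¬(b ∨ (¬b → (c ∧ a))), 1   [¬□-rule on 1: fresh world 1, 0R1]
3. ¬b, 1   [¬∨-rule on 2]
4. ¬(¬b → (c ∧ a)), 1   [¬∨-rule on 2]
5. ¬(c ∧ a), 1   [¬→-rule on 4]
6. ¬a, 1   [¬∧-rule on 5 (branches; this branch)]
Accessibility: 0R0, 0R1, 1R1
The negation has an open branch (countermodel exists).

No, not valid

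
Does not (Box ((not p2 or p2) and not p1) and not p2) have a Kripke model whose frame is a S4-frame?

1. not (Box ((not p2 or p2) and not p1) and not p2), w0
2. p2, w0   [neg-and-rule on 1 (branches; this branch)]
Accessibility: w0Rw0

Yes, satisfiable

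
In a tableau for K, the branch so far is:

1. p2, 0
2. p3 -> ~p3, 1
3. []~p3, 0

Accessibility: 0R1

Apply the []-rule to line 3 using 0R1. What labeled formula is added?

~p3, 1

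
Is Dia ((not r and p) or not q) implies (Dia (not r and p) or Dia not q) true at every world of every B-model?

Yes, valid

Tableau for the negation not (Dia ((not r and p) or not q) implies (Dia (not r and p) or Dia not q)):
1. not (Dia ((not r and p) or not q) implies (Dia (not r and p) or Dia not q)), 0
2. Dia ((not r and p) or not q), 0
3. not (Dia (not r and p) or Dia not q), 0
4. not Dia (not r and p), 0
5. not Dia not q, 0
6. not (not r and p), 0
7. q, 0
8. not p, 0
9. (not r and p) or not q, 1
10. not (not r and p), 1
11. q, 1
12. not r and p, 1
13. not r, 1
14. p, 1
15. not p, 1
Accessibility: 0R0, 0R1, 1R0, 1R1
Branch closes: p and not p both at 1.
All branches of the negation close; one closing branch shown above.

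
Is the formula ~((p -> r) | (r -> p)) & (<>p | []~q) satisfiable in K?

Unsatisfiable (every branch closes)

1. ~((p -> r) | (r -> p)) & (<>p | []~q), 0
2. ~((p -> r) | (r -> p)), 0
3. <>p | []~q, 0
4. ~(p -> r), 0
5. ~(r -> p), 0
6. p, 0
7. ~r, 0
8. r, 0
9. ~p, 0
Branch closes: r and ~r both at 0.
All branches of the tableau close; one closing branch shown above.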